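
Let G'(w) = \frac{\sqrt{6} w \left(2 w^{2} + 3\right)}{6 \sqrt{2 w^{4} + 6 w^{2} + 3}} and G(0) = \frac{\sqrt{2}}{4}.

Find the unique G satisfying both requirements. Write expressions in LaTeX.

G'(w) matches the chain-rule pattern g'(h)*h' with inner function h(w) = \frac{w^{4}}{3} + w^{2} + \frac{1}{2}; substituting u = h(w) collapses the integral.
A general antiderivative is \frac{\sqrt{\frac{w^{4}}{3} + w^{2} + \frac{1}{2}}}{2} + C.
The condition gives C = \frac{\sqrt{2}}{4} - (\frac{\sqrt{2}}{4}) = 0.
So G(w) = \frac{\sqrt{\frac{w^{4}}{3} + w^{2} + \frac{1}{2}}}{2}.
Check: d/dw[\frac{\sqrt{\frac{w^{4}}{3} + w^{2} + \frac{1}{2}}}{2}] = \frac{2 \sqrt{6} w^{3} + 3 \sqrt{6} w}{6 \sqrt{2 w^{4} + 6 w^{2} + 3}}, which equals G'(w).

G(w) = \frac{\sqrt{\frac{w^{4}}{3} + w^{2} + \frac{1}{2}}}{2}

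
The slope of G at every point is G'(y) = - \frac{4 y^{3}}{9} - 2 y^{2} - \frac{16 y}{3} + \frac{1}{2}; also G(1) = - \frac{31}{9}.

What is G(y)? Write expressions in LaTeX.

The integrand splits into summands that can be handled one at a time.
A general antiderivative is - y^{2} + \frac{5 y}{2} - \left(- \frac{y^{2}}{3} - y - 1\right)^{2} + C.
The condition gives C = - \frac{31}{9} - (- \frac{71}{18}) = \frac{1}{2}.
So G(y) = - \frac{y^{4}}{9} - \frac{2 y^{3}}{3} - \frac{8 y^{2}}{3} + \frac{y}{2} - \frac{1}{2}.
Check: d/dy[- \frac{y^{4}}{9} - \frac{2 y^{3}}{3} - \frac{8 y^{2}}{3} + \frac{y}{2} - \frac{1}{2}] = - \frac{4 y^{3}}{9} - 2 y^{2} - \frac{16 y}{3} + \frac{1}{2} = G'(y).

G(y) = - \frac{y^{4}}{9} - \frac{2 y^{3}}{3} - \frac{8 y^{2}}{3} + \frac{y}{2} - \frac{1}{2}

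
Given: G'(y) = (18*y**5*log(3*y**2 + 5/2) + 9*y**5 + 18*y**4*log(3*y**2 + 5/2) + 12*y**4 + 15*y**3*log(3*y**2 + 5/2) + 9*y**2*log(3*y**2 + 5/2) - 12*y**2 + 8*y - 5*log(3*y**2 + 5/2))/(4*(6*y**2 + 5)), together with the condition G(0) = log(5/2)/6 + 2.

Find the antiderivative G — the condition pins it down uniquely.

G(y) = 3*y**4*log(3*y**2 + 5/2)/16 + y**3*log(3*y**2 + 5/2)/4 - y*log(3*y**2 + 5/2)/4 + log(3*y**2 + 5/2)/6 + 2

G'(y) has the shape u'v + uv' for u = 3*y**4/16 + y**3/4 - y/4 + 1/6 and v = log(3*y**2 + 5/2) — it is the derivative of the product u*v.
A general antiderivative is (3*y**4/4 + y**3 - y + 2/3)*log(3*y**2 + 5/2)/4 + C.
The condition gives C = log(5/2)/6 + 2 - (log(5/2)/6) = 2.
So G(y) = 3*y**4*log(3*y**2 + 5/2)/16 + y**3*log(3*y**2 + 5/2)/4 - y*log(3*y**2 + 5/2)/4 + log(3*y**2 + 5/2)/6 + 2.
Check: d/dy[3*y**4*log(3*y**2 + 5/2)/16 + y**3*log(3*y**2 + 5/2)/4 - y*log(3*y**2 + 5/2)/4 + log(3*y**2 + 5/2)/6 + 2] = (18*y**5*log(3*y**2 + 5/2) + 9*y**5 + 18*y**4*log(3*y**2 + 5/2) + 12*y**4 + 15*y**3*log(3*y**2 + 5/2) + 9*y**2*log(3*y**2 + 5/2) - 12*y**2 + 8*y - 5*log(3*y**2 + 5/2))/(24*y**2 + 20), which equals G'(y).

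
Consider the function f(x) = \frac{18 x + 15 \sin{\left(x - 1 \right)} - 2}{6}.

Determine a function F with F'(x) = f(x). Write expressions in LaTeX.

Since d/dx undoes antidifferentiation here, F'(x) = f(x) is required of F(x).
Check: d/dx[\frac{3 x^{2}}{2} - \frac{x}{3} - \frac{5 \cos{\left(x - 1 \right)}}{2}] = 3 x + \frac{5 \sin{\left(x - 1 \right)}}{2} - \frac{1}{3}, which equals f(x).

An antiderivative is F(x) = \frac{3 x^{2}}{2} - \frac{x}{3} - \frac{5 \cos{\left(x - 1 \right)}}{2}.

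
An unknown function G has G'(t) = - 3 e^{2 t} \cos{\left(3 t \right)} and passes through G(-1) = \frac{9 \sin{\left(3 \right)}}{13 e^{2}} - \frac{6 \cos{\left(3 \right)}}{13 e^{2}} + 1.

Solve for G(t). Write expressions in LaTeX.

G(t) = - \frac{9 e^{2 t} \sin{\left(3 t \right)}}{13} - \frac{6 e^{2 t} \cos{\left(3 t \right)}}{13} + 1

For G(t) to be correct, d/dt[G] must agree with the stated G'(t) identically.
A general antiderivative is - \frac{9 e^{2 t} \sin{\left(3 t \right)}}{13} - \frac{6 e^{2 t} \cos{\left(3 t \right)}}{13} + C.
The condition gives C = \frac{9 \sin{\left(3 \right)}}{13 e^{2}} - \frac{6 \cos{\left(3 \right)}}{13 e^{2}} + 1 - (\frac{9 \sin{\left(3 \right)}}{13 e^{2}} - \frac{6 \cos{\left(3 \right)}}{13 e^{2}}) = 1.
So G(t) = - \frac{9 e^{2 t} \sin{\left(3 t \right)}}{13} - \frac{6 e^{2 t} \cos{\left(3 t \right)}}{13} + 1.
Check: d/dt[- \frac{9 e^{2 t} \sin{\left(3 t \right)}}{13} - \frac{6 e^{2 t} \cos{\left(3 t \right)}}{13} + 1] = - 3 e^{2 t} \cos{\left(3 t \right)} = G'(t).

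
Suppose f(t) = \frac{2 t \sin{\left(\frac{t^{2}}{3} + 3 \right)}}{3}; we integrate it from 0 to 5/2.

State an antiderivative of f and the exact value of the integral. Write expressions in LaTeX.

Antiderivative: F(t) = - \cos{\left(\frac{t^{2}}{3} + 3 \right)}; value = \cos{\left(3 \right)} - \cos{\left(\frac{61}{12} \right)}

f matches the chain-rule pattern g'(h)*h' with inner function h(t) = \frac{t^{2}}{3} + 3; substituting u = h(t) collapses the integral.
F(t) = - \cos{\left(\frac{t^{2}}{3} + 3 \right)} is an antiderivative of f.
Check: d/dt[- \cos{\left(\frac{t^{2}}{3} + 3 \right)}] = \frac{2 t \sin{\left(\frac{t^{2}}{3} + 3 \right)}}{3} = f(t).
F(5/2) = - \cos{\left(\frac{61}{12} \right)}; F(0) = - \cos{\left(3 \right)}.
Integral = F(5/2) - F(0) = \cos{\left(3 \right)} - \cos{\left(\frac{61}{12} \right)}.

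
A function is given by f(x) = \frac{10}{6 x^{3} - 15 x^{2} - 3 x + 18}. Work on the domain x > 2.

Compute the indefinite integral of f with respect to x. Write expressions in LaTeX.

Factor the denominator (3 \left(x - 2\right) \left(x + 1\right) \left(2 x - 3\right)) and decompose: f = - \frac{8}{3 \left(2 x - 3\right)} + \frac{2}{9 \left(x + 1\right)} + \frac{10}{9 \left(x - 2\right)}; each piece integrates to a log, atan, or power term.
Check: d/dx[\frac{2 \left(5 \log{\left(x - 2 \right)} - 6 \log{\left(x - \frac{3}{2} \right)} + \log{\left(x + 1 \right)}\right)}{9}] = \frac{10}{6 x^{3} - 15 x^{2} - 3 x + 18} = f(x).

F(x) = \frac{2 \left(5 \log{\left(x - 2 \right)} - 6 \log{\left(x - \frac{3}{2} \right)} + \log{\left(x + 1 \right)}\right)}{9} + C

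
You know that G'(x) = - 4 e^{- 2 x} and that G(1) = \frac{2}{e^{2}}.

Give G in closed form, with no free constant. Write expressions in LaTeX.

G(x) = 2 e^{- 2 x}

Whatever form G(x) takes, its d/dx must return the stated G'(x).
A general antiderivative is 2 e^{- 2 x} + C.
The condition gives C = \frac{2}{e^{2}} - (\frac{2}{e^{2}}) = 0.
So G(x) = 2 e^{- 2 x}.
Check: d/dx[2 e^{- 2 x}] = - 4 e^{- 2 x} = G'(x).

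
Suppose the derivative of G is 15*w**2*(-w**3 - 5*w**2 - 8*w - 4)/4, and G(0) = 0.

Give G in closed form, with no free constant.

G(w) = -5*(w**2/2 + w)**3

The substitution u = w**2/2 + w works: G'(w) is exactly (dG/du)*(du/dw) for that inner function.
A general antiderivative is -5*(w**2/2 + w)**3 + C.
The condition gives C = 0 - (0) = 0.
So G(w) = -5*(w**2/2 + w)**3.
Check: d/dw[-5*(w**2/2 + w)**3] = -15*w**5/4 - 75*w**4/4 - 30*w**3 - 15*w**2, which equals G'(w).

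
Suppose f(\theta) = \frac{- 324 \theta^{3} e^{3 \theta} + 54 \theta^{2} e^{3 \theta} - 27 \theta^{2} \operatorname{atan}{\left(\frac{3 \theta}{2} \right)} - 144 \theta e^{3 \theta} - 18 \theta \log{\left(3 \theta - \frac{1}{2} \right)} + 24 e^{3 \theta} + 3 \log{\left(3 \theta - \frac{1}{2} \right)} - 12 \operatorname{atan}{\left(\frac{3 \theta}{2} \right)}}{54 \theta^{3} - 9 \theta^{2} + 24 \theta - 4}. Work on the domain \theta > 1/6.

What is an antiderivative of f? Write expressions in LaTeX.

An antiderivative is F(\theta) = - \frac{4 e^{3 \theta} + \log{\left(3 \theta - \frac{1}{2} \right)} \operatorname{atan}{\left(\frac{3 \theta}{2} \right)}}{2}.

A first test for any F(\theta): its \theta-derivative must equal f(\theta) identically.
Check: d/d\theta[- \frac{4 e^{3 \theta} + \log{\left(3 \theta - \frac{1}{2} \right)} \operatorname{atan}{\left(\frac{3 \theta}{2} \right)}}{2}] = \frac{- 324 \theta^{3} e^{3 \theta} + 54 \theta^{2} e^{3 \theta} - 27 \theta^{2} \operatorname{atan}{\left(\frac{3 \theta}{2} \right)} - 144 \theta e^{3 \theta} - 18 \theta \log{\left(3 \theta - \frac{1}{2} \right)} + 24 e^{3 \theta} + 3 \log{\left(3 \theta - \frac{1}{2} \right)} - 12 \operatorname{atan}{\left(\frac{3 \theta}{2} \right)}}{54 \theta^{3} - 9 \theta^{2} + 24 \theta - 4} = f(\theta).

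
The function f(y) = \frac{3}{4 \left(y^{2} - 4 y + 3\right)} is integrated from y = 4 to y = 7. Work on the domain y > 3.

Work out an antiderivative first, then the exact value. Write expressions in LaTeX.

The denominator factors as 4 \left(y - 3\right) \left(y - 1\right); partial fractions split f into directly integrable pieces: - \frac{3}{8 \left(y - 1\right)} + \frac{3}{8 \left(y - 3\right)}.
F(y) = \frac{3 \log{\left(y - 3 \right)}}{8} - \frac{3 \log{\left(y - 1 \right)}}{8} is an antiderivative of f.
Check: d/dy[\frac{3 \log{\left(y - 3 \right)}}{8} - \frac{3 \log{\left(y - 1 \right)}}{8}] = \frac{3}{4 y^{2} - 16 y + 12}, which equals f(y).
F(7) = - \frac{3 \log{\left(6 \right)}}{8} + \frac{3 \log{\left(4 \right)}}{8}; F(4) = - \frac{3 \log{\left(3 \right)}}{8}.
Integral = F(7) - F(4) = - \frac{3 \log{\left(6 \right)}}{8} + \frac{3 \log{\left(3 \right)}}{8} + \frac{3 \log{\left(4 \right)}}{8}.

Antiderivative: F(y) = \frac{3 \log{\left(y - 3 \right)}}{8} - \frac{3 \log{\left(y - 1 \right)}}{8}; value = - \frac{3 \log{\left(6 \right)}}{8} + \frac{3 \log{\left(3 \right)}}{8} + \frac{3 \log{\left(4 \right)}}{8}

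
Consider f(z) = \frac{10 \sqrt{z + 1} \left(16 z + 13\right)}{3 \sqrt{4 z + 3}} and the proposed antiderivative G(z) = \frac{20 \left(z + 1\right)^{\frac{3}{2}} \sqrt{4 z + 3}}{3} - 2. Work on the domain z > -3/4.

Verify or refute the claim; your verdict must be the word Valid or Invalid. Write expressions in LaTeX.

Valid: G'(z) = f(z).

d/dz[G] = \frac{160 z \sqrt{z + 1} + 130 \sqrt{z + 1}}{3 \sqrt{4 z + 3}}
This equals f(z) exactly, so the claim holds.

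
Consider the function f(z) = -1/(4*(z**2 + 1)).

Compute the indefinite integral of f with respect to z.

Any candidate F(z) must reproduce f(z) exactly when differentiated.
Check: d/dz[-atan(z)/4] = -1/(4*z**2 + 4), which equals f(z).

F(z) = -atan(z)/4 + C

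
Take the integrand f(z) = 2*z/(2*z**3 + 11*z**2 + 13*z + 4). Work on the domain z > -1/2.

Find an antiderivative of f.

An antiderivative is F(z) = 2*(-3*log(z + 1/2) + 7*log(z + 1) - 4*log(z + 4))/21.

Factor the denominator ((z + 1)*(z + 4)*(2*z + 1)) and decompose: f = -4/(7*(2*z + 1)) - 8/(21*(z + 4)) + 2/(3*(z + 1)); each piece integrates to a log, atan, or power term.
Check: d/dz[2*(-3*log(z + 1/2) + 7*log(z + 1) - 4*log(z + 4))/21] = 2*z/(2*z**3 + 11*z**2 + 13*z + 4) = f(z).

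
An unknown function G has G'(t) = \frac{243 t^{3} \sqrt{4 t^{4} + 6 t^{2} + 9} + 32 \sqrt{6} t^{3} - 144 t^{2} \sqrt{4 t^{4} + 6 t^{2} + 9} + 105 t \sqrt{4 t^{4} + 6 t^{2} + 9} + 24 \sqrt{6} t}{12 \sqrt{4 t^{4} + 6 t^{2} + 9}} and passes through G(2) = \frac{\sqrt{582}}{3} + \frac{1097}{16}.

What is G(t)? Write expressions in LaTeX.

G(t) = 5 t^{4} - 4 t^{3} + 5 t^{2} + \left(\frac{5}{4} - \frac{t^{2}}{4}\right)^{2} + 2 \sqrt{\frac{2 t^{4}}{3} + t^{2} + \frac{3}{2}} + \frac{1}{2}

Differentiate the proposed G(t) back; it has to land on the given G'(t).
A general antiderivative is 5 t^{4} - 4 t^{3} + 5 t^{2} + \left(\frac{5}{4} - \frac{t^{2}}{4}\right)^{2} + 2 \sqrt{\frac{2 t^{4}}{3} + t^{2} + \frac{3}{2}} - \frac{1}{2} + C.
The condition gives C = \frac{\sqrt{582}}{3} + \frac{1097}{16} - (\frac{\sqrt{582}}{3} + \frac{1081}{16}) = 1.
So G(t) = 5 t^{4} - 4 t^{3} + 5 t^{2} + \left(\frac{5}{4} - \frac{t^{2}}{4}\right)^{2} + 2 \sqrt{\frac{2 t^{4}}{3} + t^{2} + \frac{3}{2}} + \frac{1}{2}.
Check: d/dt[5 t^{4} - 4 t^{3} + 5 t^{2} + \left(\frac{5}{4} - \frac{t^{2}}{4}\right)^{2} + 2 \sqrt{\frac{2 t^{4}}{3} + t^{2} + \frac{3}{2}} + \frac{1}{2}] = \frac{243 t^{3} \sqrt{4 t^{4} + 6 t^{2} + 9} + 32 \sqrt{6} t^{3} - 144 t^{2} \sqrt{4 t^{4} + 6 t^{2} + 9} + 105 t \sqrt{4 t^{4} + 6 t^{2} + 9} + 24 \sqrt{6} t}{12 \sqrt{4 t^{4} + 6 t^{2} + 9}} = G'(t).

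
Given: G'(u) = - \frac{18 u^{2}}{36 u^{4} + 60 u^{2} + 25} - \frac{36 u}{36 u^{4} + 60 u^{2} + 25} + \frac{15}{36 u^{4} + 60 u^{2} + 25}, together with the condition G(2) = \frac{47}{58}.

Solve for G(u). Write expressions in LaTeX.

Recognize the product-rule pattern: G'(u) = v'r + vr' with v = \frac{1}{3 u^{2} + \frac{5}{2}}, r = \frac{3 u}{2} + \frac{3}{2}, so integration by parts undoes it.
A general antiderivative is \frac{\frac{3 u}{2} + \frac{3}{2}}{3 u^{2} + \frac{5}{2}} + C.
The condition gives C = \frac{47}{58} - (\frac{9}{29}) = \frac{1}{2}.
So G(u) = \frac{3 u}{6 u^{2} + 5} + \frac{1}{2} + \frac{3}{6 u^{2} + 5}.
Check: d/du[\frac{3 u}{6 u^{2} + 5} + \frac{1}{2} + \frac{3}{6 u^{2} + 5}] = \frac{- 18 u^{2} - 36 u + 15}{36 u^{4} + 60 u^{2} + 25}, which equals G'(u).

G(u) = \frac{3 u}{6 u^{2} + 5} + \frac{1}{2} + \frac{3}{6 u^{2} + 5}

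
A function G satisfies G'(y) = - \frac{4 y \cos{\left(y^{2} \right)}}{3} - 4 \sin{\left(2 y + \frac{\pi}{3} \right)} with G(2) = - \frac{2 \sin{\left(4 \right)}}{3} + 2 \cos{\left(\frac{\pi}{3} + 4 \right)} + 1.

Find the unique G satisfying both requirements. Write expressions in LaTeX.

Integrate term by term and add the pieces.
A general antiderivative is - \frac{2 \sin{\left(y^{2} \right)}}{3} + 2 \cos{\left(2 y + \frac{\pi}{3} \right)} + C.
The condition gives C = - \frac{2 \sin{\left(4 \right)}}{3} + 2 \cos{\left(\frac{\pi}{3} + 4 \right)} + 1 - (- \frac{2 \sin{\left(4 \right)}}{3} + 2 \cos{\left(\frac{\pi}{3} + 4 \right)}) = 1.
So G(y) = - \frac{2 \sin{\left(y^{2} \right)}}{3} + 2 \cos{\left(2 y + \frac{\pi}{3} \right)} + 1.
Check: d/dy[- \frac{2 \sin{\left(y^{2} \right)}}{3} + 2 \cos{\left(2 y + \frac{\pi}{3} \right)} + 1] = - \frac{4 y \cos{\left(y^{2} \right)}}{3} - 4 \sin{\left(2 y + \frac{\pi}{3} \right)} = G'(y).

G(y) = - \frac{2 \sin{\left(y^{2} \right)}}{3} + 2 \cos{\left(2 y + \frac{\pi}{3} \right)} + 1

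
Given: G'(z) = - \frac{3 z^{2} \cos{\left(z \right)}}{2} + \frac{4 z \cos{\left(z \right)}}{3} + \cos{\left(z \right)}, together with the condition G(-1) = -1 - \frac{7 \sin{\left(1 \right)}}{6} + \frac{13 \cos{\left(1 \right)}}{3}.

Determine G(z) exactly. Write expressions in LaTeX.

Integrate term by term and add the pieces.
A general antiderivative is - \frac{3 z^{2} \sin{\left(z \right)}}{2} + \frac{4 z \sin{\left(z \right)}}{3} - 3 z \cos{\left(z \right)} + 4 \sin{\left(z \right)} + \frac{4 \cos{\left(z \right)}}{3} + C.
The condition gives C = -1 - \frac{7 \sin{\left(1 \right)}}{6} + \frac{13 \cos{\left(1 \right)}}{3} - (- \frac{7 \sin{\left(1 \right)}}{6} + \frac{13 \cos{\left(1 \right)}}{3}) = -1.
So G(z) = - \frac{3 z^{2} \sin{\left(z \right)}}{2} + \frac{4 z \sin{\left(z \right)}}{3} - 3 z \cos{\left(z \right)} + 4 \sin{\left(z \right)} + \frac{4 \cos{\left(z \right)}}{3} - 1.
Check: d/dz[- \frac{3 z^{2} \sin{\left(z \right)}}{2} + \frac{4 z \sin{\left(z \right)}}{3} - 3 z \cos{\left(z \right)} + 4 \sin{\left(z \right)} + \frac{4 \cos{\left(z \right)}}{3} - 1] = - \frac{3 z^{2} \cos{\left(z \right)}}{2} + \frac{4 z \cos{\left(z \right)}}{3} + \cos{\left(z \right)} = G'(z).

G(z) = - \frac{3 z^{2} \sin{\left(z \right)}}{2} + \frac{4 z \sin{\left(z \right)}}{3} - 3 z \cos{\left(z \right)} + 4 \sin{\left(z \right)} + \frac{4 \cos{\left(z \right)}}{3} - 1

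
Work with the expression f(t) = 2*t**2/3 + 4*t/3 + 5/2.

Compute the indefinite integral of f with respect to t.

Integrate term by term and add the pieces.
Check: d/dt[t*(4*t**2 + 12*t + 45)/18] = 2*t**2/3 + 4*t/3 + 5/2 = f(t).

F(t) = t*(4*t**2 + 12*t + 45)/18 + C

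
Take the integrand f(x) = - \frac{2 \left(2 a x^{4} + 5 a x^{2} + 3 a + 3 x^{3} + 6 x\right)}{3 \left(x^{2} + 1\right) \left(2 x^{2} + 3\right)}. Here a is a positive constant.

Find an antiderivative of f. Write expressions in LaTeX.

Whatever form F(x) takes, F'(x) = f(x) is non-negotiable.
Check: d/dx[- \frac{2 a x}{3} + \frac{\log{\left(x^{2} + \frac{3}{2} \right)}}{2} - \log{\left(2 x^{2} + 2 \right)}] = \frac{- 4 a x^{4} - 10 a x^{2} - 6 a - 6 x^{3} - 12 x}{6 x^{4} + 15 x^{2} + 9}, which equals f(x).

An antiderivative is F(x) = - \frac{2 a x}{3} + \frac{\log{\left(x^{2} + \frac{3}{2} \right)}}{2} - \log{\left(2 x^{2} + 2 \right)}.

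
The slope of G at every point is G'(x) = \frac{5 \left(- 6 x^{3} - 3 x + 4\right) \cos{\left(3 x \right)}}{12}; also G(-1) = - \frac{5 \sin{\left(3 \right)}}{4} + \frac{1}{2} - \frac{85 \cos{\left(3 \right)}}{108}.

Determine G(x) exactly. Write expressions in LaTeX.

For G(x) to be correct, d/dx[G] must agree with the stated G'(x) identically.
A general antiderivative is - \frac{5 x^{3} \sin{\left(3 x \right)}}{6} - \frac{5 x^{2} \cos{\left(3 x \right)}}{6} + \frac{5 x \sin{\left(3 x \right)}}{36} + \frac{5 \sin{\left(3 x \right)}}{9} + \frac{5 \cos{\left(3 x \right)}}{108} + C.
The condition gives C = - \frac{5 \sin{\left(3 \right)}}{4} + \frac{1}{2} - \frac{85 \cos{\left(3 \right)}}{108} - (- \frac{5 \sin{\left(3 \right)}}{4} - \frac{85 \cos{\left(3 \right)}}{108}) = \frac{1}{2}.
So G(x) = - \frac{5 x^{3} \sin{\left(3 x \right)}}{6} - \frac{5 x^{2} \cos{\left(3 x \right)}}{6} + \frac{5 x \sin{\left(3 x \right)}}{36} + \frac{5 \sin{\left(3 x \right)}}{9} + \frac{5 \cos{\left(3 x \right)}}{108} + \frac{1}{2}.
Check: d/dx[- \frac{5 x^{3} \sin{\left(3 x \right)}}{6} - \frac{5 x^{2} \cos{\left(3 x \right)}}{6} + \frac{5 x \sin{\left(3 x \right)}}{36} + \frac{5 \sin{\left(3 x \right)}}{9} + \frac{5 \cos{\left(3 x \right)}}{108} + \frac{1}{2}] = - \frac{5 x^{3} \cos{\left(3 x \right)}}{2} - \frac{5 x \cos{\left(3 x \right)}}{4} + \frac{5 \cos{\left(3 x \right)}}{3}, which equals G'(x).

G(x) = - \frac{5 x^{3} \sin{\left(3 x \right)}}{6} - \frac{5 x^{2} \cos{\left(3 x \right)}}{6} + \frac{5 x \sin{\left(3 x \right)}}{36} + \frac{5 \sin{\left(3 x \right)}}{9} + \frac{5 \cos{\left(3 x \right)}}{108} + \frac{1}{2}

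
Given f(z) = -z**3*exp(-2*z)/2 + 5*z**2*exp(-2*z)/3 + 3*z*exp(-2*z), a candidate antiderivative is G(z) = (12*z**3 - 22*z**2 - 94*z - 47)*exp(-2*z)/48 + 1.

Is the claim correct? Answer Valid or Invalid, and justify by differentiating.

d/dz[G] = (-3*z**3 + 10*z**2 + 18*z)*exp(-2*z)/6
This equals f(z) exactly, so the claim holds.

Valid - the claim checks out under differentiation.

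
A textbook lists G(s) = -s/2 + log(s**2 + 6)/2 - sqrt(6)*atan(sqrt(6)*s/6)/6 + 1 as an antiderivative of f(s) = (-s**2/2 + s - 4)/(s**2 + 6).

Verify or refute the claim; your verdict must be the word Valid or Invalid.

d/ds[G] = (-s**2 + 2*s - 8)/(2*s**2 + 12)
This equals f(s) exactly, so the claim holds.

Valid - the claim checks out under differentiation.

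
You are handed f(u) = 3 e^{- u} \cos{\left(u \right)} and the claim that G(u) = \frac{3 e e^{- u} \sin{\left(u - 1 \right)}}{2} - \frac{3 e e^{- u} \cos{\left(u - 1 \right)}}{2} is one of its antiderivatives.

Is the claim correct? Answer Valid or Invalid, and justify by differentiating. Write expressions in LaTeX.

d/du[G] = 3 e e^{- u} \cos{\left(u - 1 \right)}
d/du[G] - f(u) = e \left(- \frac{3 \cos{\left(u \right)}}{e} + 3 \cos{\left(u - 1 \right)}\right) e^{- u} != 0.

Invalid: d/du[G] - f = e \left(- \frac{3 \cos{\left(u \right)}}{e} + 3 \cos{\left(u - 1 \right)}\right) e^{- u}, which is not 0.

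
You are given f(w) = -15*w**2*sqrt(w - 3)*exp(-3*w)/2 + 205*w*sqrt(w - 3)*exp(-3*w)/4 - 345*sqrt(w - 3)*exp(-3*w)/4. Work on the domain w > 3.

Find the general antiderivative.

F(w) = 5*(w - 3)**(5/2)*exp(-3*w)/2 + C

f has the shape u'v + uv' for u = 5*(w - 3)**(5/2)/2 and v = exp(-3*w) — it is the derivative of the product u*v.
Check: d/dw[5*(w - 3)**(5/2)*exp(-3*w)/2] = (-30*w**2*sqrt(w - 3) + 205*w*sqrt(w - 3) - 345*sqrt(w - 3))*exp(-3*w)/4, which equals f(w).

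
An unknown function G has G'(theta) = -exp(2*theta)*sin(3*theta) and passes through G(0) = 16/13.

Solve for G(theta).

G(theta) = -2*exp(2*theta)*sin(3*theta)/13 + 3*exp(2*theta)*cos(3*theta)/13 + 1

Since d/dtheta undoes antidifferentiation here, G(theta) must give back the stated G'(theta).
A general antiderivative is -2*exp(2*theta)*sin(3*theta)/13 + 3*exp(2*theta)*cos(3*theta)/13 + C.
The condition gives C = 16/13 - (3/13) = 1.
So G(theta) = -2*exp(2*theta)*sin(3*theta)/13 + 3*exp(2*theta)*cos(3*theta)/13 + 1.
Check: d/dtheta[-2*exp(2*theta)*sin(3*theta)/13 + 3*exp(2*theta)*cos(3*theta)/13 + 1] = -exp(2*theta)*sin(3*theta) = G'(theta).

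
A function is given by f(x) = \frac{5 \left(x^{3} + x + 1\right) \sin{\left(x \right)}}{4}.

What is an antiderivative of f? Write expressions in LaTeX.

An antiderivative is F(x) = - \frac{5 \left(x^{3} \cos{\left(x \right)} - 3 x^{2} \sin{\left(x \right)} - 5 x \cos{\left(x \right)} + 5 \sin{\left(x \right)} + \cos{\left(x \right)}\right)}{4}.

Check any antiderivative F(x) by computing F'(x) and comparing it with f(x).
Check: d/dx[- \frac{5 \left(x^{3} \cos{\left(x \right)} - 3 x^{2} \sin{\left(x \right)} - 5 x \cos{\left(x \right)} + 5 \sin{\left(x \right)} + \cos{\left(x \right)}\right)}{4}] = \frac{5 x^{3} \sin{\left(x \right)}}{4} + \frac{5 x \sin{\left(x \right)}}{4} + \frac{5 \sin{\left(x \right)}}{4}, which equals f(x).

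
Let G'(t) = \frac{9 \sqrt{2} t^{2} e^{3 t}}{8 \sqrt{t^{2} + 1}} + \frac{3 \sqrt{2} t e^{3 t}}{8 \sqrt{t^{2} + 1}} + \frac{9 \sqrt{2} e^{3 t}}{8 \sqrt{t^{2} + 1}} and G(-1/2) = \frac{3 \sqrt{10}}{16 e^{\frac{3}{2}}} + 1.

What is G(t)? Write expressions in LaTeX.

G(t) = \frac{3 \sqrt{2} \sqrt{t^{2} + 1} e^{3 t} + 8}{8}

G'(t) has the shape u'v + uv' for u = \frac{3 \sqrt{2 t^{2} + 2}}{8} and v = e^{3 t} — it is the derivative of the product u*v.
A general antiderivative is \frac{3 \sqrt{2 t^{2} + 2} e^{3 t}}{8} + C.
The condition gives C = \frac{3 \sqrt{10}}{16 e^{\frac{3}{2}}} + 1 - (\frac{3 \sqrt{10}}{16 e^{\frac{3}{2}}}) = 1.
So G(t) = \frac{3 \sqrt{2} \sqrt{t^{2} + 1} e^{3 t} + 8}{8}.
Check: d/dt[\frac{3 \sqrt{2} \sqrt{t^{2} + 1} e^{3 t} + 8}{8}] = \frac{9 \sqrt{2} t^{2} e^{3 t} + 3 \sqrt{2} t e^{3 t} + 9 \sqrt{2} e^{3 t}}{8 \sqrt{t^{2} + 1}}, which equals G'(t).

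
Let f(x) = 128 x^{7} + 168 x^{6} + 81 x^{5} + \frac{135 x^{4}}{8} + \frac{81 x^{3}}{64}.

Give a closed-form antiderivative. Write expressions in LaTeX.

An antiderivative is F(x) = 16 x^{8} + 24 x^{7} + \frac{27 x^{6}}{2} + \frac{27 x^{5}}{8} + \frac{81 x^{4}}{256}.

The substitution u = - 2 x^{2} - \frac{3 x}{4} works: f is exactly (dF/du)*(du/dx) for that inner function.
Check: d/dx[16 x^{8} + 24 x^{7} + \frac{27 x^{6}}{2} + \frac{27 x^{5}}{8} + \frac{81 x^{4}}{256}] = 128 x^{7} + 168 x^{6} + 81 x^{5} + \frac{135 x^{4}}{8} + \frac{81 x^{3}}{64} = f(x).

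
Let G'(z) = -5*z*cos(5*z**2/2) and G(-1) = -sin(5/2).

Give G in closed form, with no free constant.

G(z) = -sin(5*z**2/2)

G'(z) matches the chain-rule pattern g'(h)*h' with inner function h(z) = 5*z**2/2; substituting u = h(z) collapses the integral.
A general antiderivative is -sin(5*z**2/2) + C.
The condition gives C = -sin(5/2) - (-sin(5/2)) = 0.
So G(z) = -sin(5*z**2/2).
Check: d/dz[-sin(5*z**2/2)] = -5*z*cos(5*z**2/2) = G'(z).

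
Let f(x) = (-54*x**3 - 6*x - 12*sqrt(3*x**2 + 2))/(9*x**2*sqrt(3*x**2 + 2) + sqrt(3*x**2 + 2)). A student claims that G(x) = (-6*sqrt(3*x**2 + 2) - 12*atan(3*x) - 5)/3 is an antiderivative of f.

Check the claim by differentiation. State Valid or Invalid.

d/dx[G] = (-54*x**3 - 6*x - 12*sqrt(3*x**2 + 2))/(9*x**2*sqrt(3*x**2 + 2) + sqrt(3*x**2 + 2))
This equals f(x) exactly, so the claim holds.

Valid. The derivative of G reproduces f.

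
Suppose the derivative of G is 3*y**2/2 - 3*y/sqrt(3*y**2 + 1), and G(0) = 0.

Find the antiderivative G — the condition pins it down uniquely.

Integrate term by term and add the pieces.
A general antiderivative is y**3/2 - sqrt(3*y**2 + 1) + C.
The condition gives C = 0 - (-1) = 1.
So G(y) = y**3/2 - sqrt(3*y**2 + 1) + 1.
Check: d/dy[y**3/2 - sqrt(3*y**2 + 1) + 1] = (3*y**2*sqrt(3*y**2 + 1) - 6*y)/(2*sqrt(3*y**2 + 1)), which equals G'(y).

G(y) = y**3/2 - sqrt(3*y**2 + 1) + 1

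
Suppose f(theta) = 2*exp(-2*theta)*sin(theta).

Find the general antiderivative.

Differentiate the proposed F(theta) back; it has to land on f(theta) exactly.
Check: d/dtheta[(-4*sin(theta) - 2*cos(theta))*exp(-2*theta)/5] = 2*exp(-2*theta)*sin(theta) = f(theta).

F(theta) = (-4*sin(theta) - 2*cos(theta))*exp(-2*theta)/5 + C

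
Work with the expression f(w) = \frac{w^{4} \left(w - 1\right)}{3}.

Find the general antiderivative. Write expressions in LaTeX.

F(w) = \frac{w^{6}}{18} - \frac{w^{5}}{15} + C

For F(w) to be correct the identity F'(w) - f(w) = 0 must hold.
Check: d/dw[\frac{w^{6}}{18} - \frac{w^{5}}{15}] = \frac{w^{5}}{3} - \frac{w^{4}}{3}, which equals f(w).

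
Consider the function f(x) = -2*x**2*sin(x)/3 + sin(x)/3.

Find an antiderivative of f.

The integrand splits into summands that can be handled one at a time.
Check: d/dx[2*x**2*cos(x)/3 - 4*x*sin(x)/3 - 5*cos(x)/3] = -2*x**2*sin(x)/3 + sin(x)/3 = f(x).

An antiderivative is F(x) = 2*x**2*cos(x)/3 - 4*x*sin(x)/3 - 5*cos(x)/3.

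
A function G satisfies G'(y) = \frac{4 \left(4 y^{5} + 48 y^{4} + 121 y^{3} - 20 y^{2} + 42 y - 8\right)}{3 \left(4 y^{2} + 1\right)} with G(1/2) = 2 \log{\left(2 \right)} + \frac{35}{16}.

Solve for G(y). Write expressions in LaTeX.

G(y) = \frac{y^{4}}{3} + \frac{16 y^{3}}{3} + 20 y^{2} - \frac{32 y}{3} + 2 \log{\left(4 y^{2} + 1 \right)} + \frac{11}{6}

Since d/dy undoes antidifferentiation here, G(y) must give back the stated G'(y).
A general antiderivative is \frac{4 \left(\frac{y^{2}}{2} + 4 y - 1\right)^{2}}{3} + 2 \log{\left(4 y^{2} + 1 \right)} + C.
The condition gives C = 2 \log{\left(2 \right)} + \frac{35}{16} - (2 \log{\left(2 \right)} + \frac{27}{16}) = \frac{1}{2}.
So G(y) = \frac{y^{4}}{3} + \frac{16 y^{3}}{3} + 20 y^{2} - \frac{32 y}{3} + 2 \log{\left(4 y^{2} + 1 \right)} + \frac{11}{6}.
Check: d/dy[\frac{y^{4}}{3} + \frac{16 y^{3}}{3} + 20 y^{2} - \frac{32 y}{3} + 2 \log{\left(4 y^{2} + 1 \right)} + \frac{11}{6}] = \frac{16 y^{5} + 192 y^{4} + 484 y^{3} - 80 y^{2} + 168 y - 32}{12 y^{2} + 3}, which equals G'(y).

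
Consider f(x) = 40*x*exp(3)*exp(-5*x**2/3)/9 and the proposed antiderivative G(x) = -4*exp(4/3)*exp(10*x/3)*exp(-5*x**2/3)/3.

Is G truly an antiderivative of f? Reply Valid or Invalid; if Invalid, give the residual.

Invalid: d/dx[G] - f = (40*x - 40*x*exp(5/3)*exp(-10*x/3) - 40)*exp(4/3)*exp(10*x/3)*exp(-5*x**2/3)/9, which is not 0.

d/dx[G] = (40*x*exp(4/3)*exp(10*x/3) - 40*exp(4/3)*exp(10*x/3))*exp(-5*x**2/3)/9
d/dx[G] - f(x) = (40*x - 40*x*exp(5/3)*exp(-10*x/3) - 40)*exp(4/3)*exp(10*x/3)*exp(-5*x**2/3)/9 != 0.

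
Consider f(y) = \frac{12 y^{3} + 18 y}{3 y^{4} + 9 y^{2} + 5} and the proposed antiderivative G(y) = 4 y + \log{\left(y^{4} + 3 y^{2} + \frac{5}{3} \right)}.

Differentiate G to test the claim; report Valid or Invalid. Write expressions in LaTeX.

Invalid: d/dy[G] - f = 4, which is not 0.

d/dy[G] = \frac{12 y^{4} + 12 y^{3} + 36 y^{2} + 18 y + 20}{3 y^{4} + 9 y^{2} + 5}
d/dy[G] - f(y) = 4 != 0.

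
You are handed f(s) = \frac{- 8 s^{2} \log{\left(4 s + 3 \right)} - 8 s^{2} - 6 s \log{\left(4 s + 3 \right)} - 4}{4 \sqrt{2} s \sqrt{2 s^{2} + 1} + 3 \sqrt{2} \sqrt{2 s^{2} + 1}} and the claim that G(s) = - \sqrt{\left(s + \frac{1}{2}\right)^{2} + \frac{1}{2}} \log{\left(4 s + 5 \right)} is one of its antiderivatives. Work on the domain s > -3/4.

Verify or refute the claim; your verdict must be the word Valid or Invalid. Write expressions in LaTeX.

d/ds[G] = \frac{- 8 s^{2} \log{\left(4 s + 5 \right)} - 8 s^{2} - 14 s \log{\left(4 s + 5 \right)} - 8 s - 5 \log{\left(4 s + 5 \right)} - 6}{4 s \sqrt{4 s^{2} + 4 s + 3} + 5 \sqrt{4 s^{2} + 4 s + 3}}
d/ds[G] - f(s) = \frac{- 32 s^{3} \sqrt{2 s^{2} + 1} \log{\left(4 s + 5 \right)} - 32 s^{3} \sqrt{2 s^{2} + 1} + 16 \sqrt{2} s^{3} \sqrt{4 s^{2} + 4 s + 3} \log{\left(4 s + 3 \right)} + 16 \sqrt{2} s^{3} \sqrt{4 s^{2} + 4 s + 3} - 80 s^{2} \sqrt{2 s^{2} + 1} \log{\left(4 s + 5 \right)} - 56 s^{2} \sqrt{2 s^{2} + 1} + 32 \sqrt{2} s^{2} \sqrt{4 s^{2} + 4 s + 3} \log{\left(4 s + 3 \right)} + 20 \sqrt{2} s^{2} \sqrt{4 s^{2} + 4 s + 3} - 62 s \sqrt{2 s^{2} + 1} \log{\left(4 s + 5 \right)} - 48 s \sqrt{2 s^{2} + 1} + 15 \sqrt{2} s \sqrt{4 s^{2} + 4 s + 3} \log{\left(4 s + 3 \right)} + 8 \sqrt{2} s \sqrt{4 s^{2} + 4 s + 3} - 15 \sqrt{2 s^{2} + 1} \log{\left(4 s + 5 \right)} - 18 \sqrt{2 s^{2} + 1} + 10 \sqrt{2} \sqrt{4 s^{2} + 4 s + 3}}{16 s^{2} \sqrt{2 s^{2} + 1} \sqrt{4 s^{2} + 4 s + 3} + 32 s \sqrt{2 s^{2} + 1} \sqrt{4 s^{2} + 4 s + 3} + 15 \sqrt{2 s^{2} + 1} \sqrt{4 s^{2} + 4 s + 3}} != 0.

Invalid: d/ds[G] - f = \frac{- 32 s^{3} \sqrt{2 s^{2} + 1} \log{\left(4 s + 5 \right)} - 32 s^{3} \sqrt{2 s^{2} + 1} + 16 \sqrt{2} s^{3} \sqrt{4 s^{2} + 4 s + 3} \log{\left(4 s + 3 \right)} + 16 \sqrt{2} s^{3} \sqrt{4 s^{2} + 4 s + 3} - 80 s^{2} \sqrt{2 s^{2} + 1} \log{\left(4 s + 5 \right)} - 56 s^{2} \sqrt{2 s^{2} + 1} + 32 \sqrt{2} s^{2} \sqrt{4 s^{2} + 4 s + 3} \log{\left(4 s + 3 \right)} + 20 \sqrt{2} s^{2} \sqrt{4 s^{2} + 4 s + 3} - 62 s \sqrt{2 s^{2} + 1} \log{\left(4 s + 5 \right)} - 48 s \sqrt{2 s^{2} + 1} + 15 \sqrt{2} s \sqrt{4 s^{2} + 4 s + 3} \log{\left(4 s + 3 \right)} + 8 \sqrt{2} s \sqrt{4 s^{2} + 4 s + 3} - 15 \sqrt{2 s^{2} + 1} \log{\left(4 s + 5 \right)} - 18 \sqrt{2 s^{2} + 1} + 10 \sqrt{2} \sqrt{4 s^{2} + 4 s + 3}}{16 s^{2} \sqrt{2 s^{2} + 1} \sqrt{4 s^{2} + 4 s + 3} + 32 s \sqrt{2 s^{2} + 1} \sqrt{4 s^{2} + 4 s + 3} + 15 \sqrt{2 s^{2} + 1} \sqrt{4 s^{2} + 4 s + 3}}, which is not 0.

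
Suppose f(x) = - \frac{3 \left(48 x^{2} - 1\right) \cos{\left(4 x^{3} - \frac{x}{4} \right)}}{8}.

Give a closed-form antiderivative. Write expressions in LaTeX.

An antiderivative is F(x) = - \frac{3 \sin{\left(4 x^{3} - \frac{x}{4} \right)}}{2}.

The substitution u = 4 x^{3} - \frac{x}{4} works: f is exactly (dF/du)*(du/dx) for that inner function.
Check: d/dx[- \frac{3 \sin{\left(4 x^{3} - \frac{x}{4} \right)}}{2}] = - 18 x^{2} \cos{\left(4 x^{3} - \frac{x}{4} \right)} + \frac{3 \cos{\left(4 x^{3} - \frac{x}{4} \right)}}{8}, which equals f(x).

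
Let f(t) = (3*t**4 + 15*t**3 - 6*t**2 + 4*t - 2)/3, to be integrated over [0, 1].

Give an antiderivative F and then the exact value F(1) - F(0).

Whatever form F(t) takes, F'(t) = f(t) is non-negotiable.
F(t) = t*(12*t**4 + 75*t**3 - 40*t**2 + 40*t - 40)/60 is an antiderivative of f.
Check: d/dt[t*(12*t**4 + 75*t**3 - 40*t**2 + 40*t - 40)/60] = t**4 + 5*t**3 - 2*t**2 + 4*t/3 - 2/3, which equals f(t).
F(1) = 47/60; F(0) = 0.
Integral = F(1) - F(0) = 47/60.

Antiderivative: F(t) = t*(12*t**4 + 75*t**3 - 40*t**2 + 40*t - 40)/60; value = 47/60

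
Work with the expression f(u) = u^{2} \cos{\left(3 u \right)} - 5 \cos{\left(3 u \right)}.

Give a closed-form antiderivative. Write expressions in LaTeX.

An antiderivative is F(u) = \frac{9 u^{2} \sin{\left(3 u \right)} + 6 u \cos{\left(3 u \right)} - 47 \sin{\left(3 u \right)}}{27}.

Integrate term by term and add the pieces.
Check: d/du[\frac{9 u^{2} \sin{\left(3 u \right)} + 6 u \cos{\left(3 u \right)} - 47 \sin{\left(3 u \right)}}{27}] = u^{2} \cos{\left(3 u \right)} - 5 \cos{\left(3 u \right)} = f(u).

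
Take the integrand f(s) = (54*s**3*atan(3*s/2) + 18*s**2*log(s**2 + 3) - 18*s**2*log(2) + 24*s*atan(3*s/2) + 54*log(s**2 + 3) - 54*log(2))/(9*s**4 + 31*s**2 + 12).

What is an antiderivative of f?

An antiderivative is F(s) = 3*log(s**2/2 + 3/2)*atan(3*s/2).

Recognize the product-rule pattern: f = u'v + uv' with u = 3*atan(3*s/2), v = log(s**2/2 + 3/2), so integration by parts undoes it.
Check: d/ds[3*log(s**2/2 + 3/2)*atan(3*s/2)] = (54*s**3*atan(3*s/2) + 18*s**2*log(s**2 + 3) - 18*s**2*log(2) + 24*s*atan(3*s/2) + 54*log(s**2 + 3) - 54*log(2))/(9*s**4 + 31*s**2 + 12) = f(s).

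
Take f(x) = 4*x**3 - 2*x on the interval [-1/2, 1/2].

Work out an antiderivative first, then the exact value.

Antiderivative: F(x) = (4*x**4 - 4*x**2 - 3)/4; value = 0

Integrate term by term and add the pieces.
F(x) = (4*x**4 - 4*x**2 - 3)/4 is an antiderivative of f.
Check: d/dx[(4*x**4 - 4*x**2 - 3)/4] = 4*x**3 - 2*x = f(x).
F(1/2) = -15/16; F(-1/2) = -15/16.
Integral = F(1/2) - F(-1/2) = 0.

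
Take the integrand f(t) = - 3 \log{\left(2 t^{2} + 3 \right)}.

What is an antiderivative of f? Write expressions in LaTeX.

An antiderivative is F(t) = - 3 t \log{\left(2 t^{2} + 3 \right)} + 6 t - 3 \sqrt{6} \operatorname{atan}{\left(\frac{\sqrt{6} t}{3} \right)}.

Any candidate F(t) must reproduce f(t) exactly when differentiated.
Check: d/dt[- 3 t \log{\left(2 t^{2} + 3 \right)} + 6 t - 3 \sqrt{6} \operatorname{atan}{\left(\frac{\sqrt{6} t}{3} \right)}] = - 3 \log{\left(2 t^{2} + 3 \right)} = f(t).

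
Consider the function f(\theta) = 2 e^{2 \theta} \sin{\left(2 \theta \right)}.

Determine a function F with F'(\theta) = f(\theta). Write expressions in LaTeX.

Differentiate the proposed F(\theta) back; it has to land on f(\theta) exactly.
Check: d/d\theta[\frac{\left(\sin{\left(2 \theta \right)} - \cos{\left(2 \theta \right)}\right) e^{2 \theta}}{2}] = 2 e^{2 \theta} \sin{\left(2 \theta \right)} = f(\theta).

An antiderivative is F(\theta) = \frac{\left(\sin{\left(2 \theta \right)} - \cos{\left(2 \theta \right)}\right) e^{2 \theta}}{2}.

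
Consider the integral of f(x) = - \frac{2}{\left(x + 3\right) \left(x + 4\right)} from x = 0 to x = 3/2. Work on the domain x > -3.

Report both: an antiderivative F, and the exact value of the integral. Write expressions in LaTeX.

Factor the denominator (\left(x + 3\right) \left(x + 4\right)) and decompose: f = \frac{2}{x + 4} - \frac{2}{x + 3}; each piece integrates to a log, atan, or power term.
F(x) = - 2 \log{\left(x + 3 \right)} + 2 \log{\left(x + 4 \right)} is an antiderivative of f.
Check: d/dx[- 2 \log{\left(x + 3 \right)} + 2 \log{\left(x + 4 \right)}] = - \frac{2}{x^{2} + 7 x + 12}, which equals f(x).
F(3/2) = - 2 \log{\left(\frac{9}{2} \right)} + 2 \log{\left(\frac{11}{2} \right)}; F(0) = - 2 \log{\left(3 \right)} + 2 \log{\left(4 \right)}.
Integral = F(3/2) - F(0) = - 2 \log{\left(\frac{9}{2} \right)} - 2 \log{\left(4 \right)} + 2 \log{\left(3 \right)} + 2 \log{\left(\frac{11}{2} \right)}.

Antiderivative: F(x) = - 2 \log{\left(x + 3 \right)} + 2 \log{\left(x + 4 \right)}; value = - 2 \log{\left(\frac{9}{2} \right)} - 2 \log{\left(4 \right)} + 2 \log{\left(3 \right)} + 2 \log{\left(\frac{11}{2} \right)}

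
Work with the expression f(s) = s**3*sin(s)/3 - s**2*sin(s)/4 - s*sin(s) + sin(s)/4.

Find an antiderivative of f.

An antiderivative is F(s) = -s**3*cos(s)/3 + s**2*sin(s) + s**2*cos(s)/4 - s*sin(s)/2 + 3*s*cos(s) - 3*sin(s) - 3*cos(s)/4.

The integrand splits into summands that can be handled one at a time.
Check: d/ds[-s**3*cos(s)/3 + s**2*sin(s) + s**2*cos(s)/4 - s*sin(s)/2 + 3*s*cos(s) - 3*sin(s) - 3*cos(s)/4] = s**3*sin(s)/3 - s**2*sin(s)/4 - s*sin(s) + sin(s)/4 = f(s).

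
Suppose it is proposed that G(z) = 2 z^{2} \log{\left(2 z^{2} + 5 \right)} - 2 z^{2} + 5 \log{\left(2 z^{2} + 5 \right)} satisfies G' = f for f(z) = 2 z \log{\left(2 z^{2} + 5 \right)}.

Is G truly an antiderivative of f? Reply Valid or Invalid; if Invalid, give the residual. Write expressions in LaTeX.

Invalid: d/dz[G] - f = 2 z \log{\left(2 z^{2} + 5 \right)}, which is not 0.

d/dz[G] = 4 z \log{\left(2 z^{2} + 5 \right)}
d/dz[G] - f(z) = 2 z \log{\left(2 z^{2} + 5 \right)} != 0.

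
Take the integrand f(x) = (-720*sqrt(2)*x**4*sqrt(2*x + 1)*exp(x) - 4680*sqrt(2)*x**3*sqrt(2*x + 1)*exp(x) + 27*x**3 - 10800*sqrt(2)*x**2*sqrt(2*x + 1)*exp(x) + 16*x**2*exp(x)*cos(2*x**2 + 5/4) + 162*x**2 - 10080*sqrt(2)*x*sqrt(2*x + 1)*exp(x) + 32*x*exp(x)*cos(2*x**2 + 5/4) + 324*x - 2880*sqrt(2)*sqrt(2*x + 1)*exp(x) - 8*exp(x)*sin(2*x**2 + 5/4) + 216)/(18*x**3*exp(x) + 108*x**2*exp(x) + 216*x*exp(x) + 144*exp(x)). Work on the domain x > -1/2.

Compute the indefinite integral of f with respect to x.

Recover f(x) by differentiating a candidate F(x); any mismatch rules it out.
Check: d/dx[-(4*x + 2)**(5/2) - 3*exp(-x)/2 + 2*sin(2*x**2 + 5/4)/(3*x + 6)**2] = (-720*sqrt(2)*x**4*sqrt(2*x + 1)*exp(x) - 4680*sqrt(2)*x**3*sqrt(2*x + 1)*exp(x) + 27*x**3 - 10800*sqrt(2)*x**2*sqrt(2*x + 1)*exp(x) + 16*x**2*exp(x)*cos(2*x**2 + 5/4) + 162*x**2 - 10080*sqrt(2)*x*sqrt(2*x + 1)*exp(x) + 32*x*exp(x)*cos(2*x**2 + 5/4) + 324*x - 2880*sqrt(2)*sqrt(2*x + 1)*exp(x) - 8*exp(x)*sin(2*x**2 + 5/4) + 216)/(18*x**3*exp(x) + 108*x**2*exp(x) + 216*x*exp(x) + 144*exp(x)) = f(x).

F(x) = -(4*x + 2)**(5/2) - 3*exp(-x)/2 + 2*sin(2*x**2 + 5/4)/(3*x + 6)**2 + C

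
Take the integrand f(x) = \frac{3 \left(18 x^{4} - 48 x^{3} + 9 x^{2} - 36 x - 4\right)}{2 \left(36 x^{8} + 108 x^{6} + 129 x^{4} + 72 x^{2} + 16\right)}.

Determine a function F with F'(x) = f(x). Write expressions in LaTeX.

f has the shape u'v + uv' for u = \frac{1}{2 x^{4} + 3 x^{2} + \frac{4}{3}} and v = 1 - \frac{x}{2} — it is the derivative of the product u*v.
Check: d/dx[\frac{1 - \frac{x}{2}}{2 x^{4} + 3 x^{2} + \frac{4}{3}}] = \frac{54 x^{4} - 144 x^{3} + 27 x^{2} - 108 x - 12}{72 x^{8} + 216 x^{6} + 258 x^{4} + 144 x^{2} + 32}, which equals f(x).

An antiderivative is F(x) = \frac{1 - \frac{x}{2}}{2 x^{4} + 3 x^{2} + \frac{4}{3}}.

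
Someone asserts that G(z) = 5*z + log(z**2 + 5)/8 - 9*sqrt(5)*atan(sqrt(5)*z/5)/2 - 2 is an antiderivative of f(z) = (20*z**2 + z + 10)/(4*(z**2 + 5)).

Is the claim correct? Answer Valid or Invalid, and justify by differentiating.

Valid: G'(z) = f(z).

d/dz[G] = (20*z**2 + z + 10)/(4*z**2 + 20)
This equals f(z) exactly, so the claim holds.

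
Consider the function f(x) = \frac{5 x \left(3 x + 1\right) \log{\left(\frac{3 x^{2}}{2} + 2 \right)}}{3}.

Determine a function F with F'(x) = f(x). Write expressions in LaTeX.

Whatever form F(x) takes, F'(x) = f(x) is non-negotiable.
Check: d/dx[\frac{5 \left(18 x^{3} \log{\left(\frac{3 x^{2}}{2} + 2 \right)} - 12 x^{3} + 9 x^{2} \log{\left(\frac{3 x^{2}}{2} + 2 \right)} - 9 x^{2} + 48 x + 12 \log{\left(x^{2} + \frac{4}{3} \right)} - 32 \sqrt{3} \operatorname{atan}{\left(\frac{\sqrt{3} x}{2} \right)}\right)}{54}] = 5 x^{2} \log{\left(\frac{3 x^{2}}{2} + 2 \right)} + \frac{5 x \log{\left(\frac{3 x^{2}}{2} + 2 \right)}}{3}, which equals f(x).

An antiderivative is F(x) = \frac{5 \left(18 x^{3} \log{\left(\frac{3 x^{2}}{2} + 2 \right)} - 12 x^{3} + 9 x^{2} \log{\left(\frac{3 x^{2}}{2} + 2 \right)} - 9 x^{2} + 48 x + 12 \log{\left(x^{2} + \frac{4}{3} \right)} - 32 \sqrt{3} \operatorname{atan}{\left(\frac{\sqrt{3} x}{2} \right)}\right)}{54}.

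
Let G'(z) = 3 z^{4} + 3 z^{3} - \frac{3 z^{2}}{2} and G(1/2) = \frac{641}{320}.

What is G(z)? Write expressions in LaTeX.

G(z) = \frac{12 z^{5} + 15 z^{4} - 10 z^{3} + 40}{20}

Integrate term by term and add the pieces.
A general antiderivative is \frac{3 z^{5}}{5} + \frac{3 z^{4}}{4} - \frac{z^{3}}{2} + C.
The condition gives C = \frac{641}{320} - (\frac{1}{320}) = 2.
So G(z) = \frac{12 z^{5} + 15 z^{4} - 10 z^{3} + 40}{20}.
Check: d/dz[\frac{12 z^{5} + 15 z^{4} - 10 z^{3} + 40}{20}] = 3 z^{4} + 3 z^{3} - \frac{3 z^{2}}{2} = G'(z).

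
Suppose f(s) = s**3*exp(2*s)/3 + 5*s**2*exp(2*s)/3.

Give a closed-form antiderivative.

An antiderivative is F(s) = s**3*exp(2*s)/6 + 7*s**2*exp(2*s)/12 - 7*s*exp(2*s)/12 + 7*exp(2*s)/24.

Recognize the product-rule pattern: f = u'v + uv' with u = s**3/6 + 7*s**2/12 - 7*s/12 + 7/24, v = exp(2*s), so integration by parts undoes it.
Check: d/ds[s**3*exp(2*s)/6 + 7*s**2*exp(2*s)/12 - 7*s*exp(2*s)/12 + 7*exp(2*s)/24] = s**3*exp(2*s)/3 + 5*s**2*exp(2*s)/3 = f(s).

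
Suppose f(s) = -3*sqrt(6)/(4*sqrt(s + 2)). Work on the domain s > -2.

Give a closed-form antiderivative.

For F(s) to be correct the identity F'(s) - f(s) = 0 must hold.
Check: d/ds[-3*sqrt(3*s/2 + 3)] = -3*sqrt(6)/(4*sqrt(s + 2)) = f(s).

An antiderivative is F(s) = -3*sqrt(3*s/2 + 3).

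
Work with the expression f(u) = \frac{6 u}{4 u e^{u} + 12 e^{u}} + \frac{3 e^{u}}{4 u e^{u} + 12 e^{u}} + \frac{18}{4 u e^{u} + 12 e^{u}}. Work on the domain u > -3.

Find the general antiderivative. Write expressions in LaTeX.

The integrand splits into summands that can be handled one at a time.
Check: d/du[\frac{3 \left(e^{u} \log{\left(u + 3 \right)} - 2\right) e^{- u}}{4}] = \frac{6 u + 3 e^{u} + 18}{4 u e^{u} + 12 e^{u}}, which equals f(u).

F(u) = \frac{3 \left(e^{u} \log{\left(u + 3 \right)} - 2\right) e^{- u}}{4} + C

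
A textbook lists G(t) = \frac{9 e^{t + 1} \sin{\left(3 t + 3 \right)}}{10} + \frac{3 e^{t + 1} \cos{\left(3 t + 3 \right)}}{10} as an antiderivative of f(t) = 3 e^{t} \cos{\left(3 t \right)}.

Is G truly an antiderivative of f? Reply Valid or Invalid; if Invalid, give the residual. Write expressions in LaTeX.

d/dt[G] = 3 e e^{t} \cos{\left(3 t + 3 \right)}
d/dt[G] - f(t) = - 3 e^{t} \cos{\left(3 t \right)} + 3 e e^{t} \cos{\left(3 t + 3 \right)} != 0.

Invalid: d/dt[G] - f = - 3 e^{t} \cos{\left(3 t \right)} + 3 e e^{t} \cos{\left(3 t + 3 \right)}, which is not 0.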